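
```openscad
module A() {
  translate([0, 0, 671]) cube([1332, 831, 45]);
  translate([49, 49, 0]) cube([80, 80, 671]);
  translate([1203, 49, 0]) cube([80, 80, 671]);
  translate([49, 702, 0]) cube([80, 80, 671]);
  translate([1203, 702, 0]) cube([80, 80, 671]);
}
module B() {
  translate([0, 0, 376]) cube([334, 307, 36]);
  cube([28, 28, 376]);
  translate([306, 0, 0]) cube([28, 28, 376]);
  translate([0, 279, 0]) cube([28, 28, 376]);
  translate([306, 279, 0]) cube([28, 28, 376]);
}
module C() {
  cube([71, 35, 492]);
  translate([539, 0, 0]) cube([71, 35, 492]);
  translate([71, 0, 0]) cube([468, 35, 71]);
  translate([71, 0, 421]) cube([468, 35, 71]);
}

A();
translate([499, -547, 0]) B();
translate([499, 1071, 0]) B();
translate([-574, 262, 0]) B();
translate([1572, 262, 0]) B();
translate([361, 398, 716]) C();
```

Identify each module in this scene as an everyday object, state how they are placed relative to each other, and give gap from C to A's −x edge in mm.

A is a table. B is a stool. C is a picture frame. Four stools sit around the table at the −y, +y, −x, +x sides. The picture frame is on top of the table, centred. The gap from the picture frame to the table's −x edge is 361 mm.

The picture frame's min-x is at 361; the table's min-x is 0; gap = 361 mm.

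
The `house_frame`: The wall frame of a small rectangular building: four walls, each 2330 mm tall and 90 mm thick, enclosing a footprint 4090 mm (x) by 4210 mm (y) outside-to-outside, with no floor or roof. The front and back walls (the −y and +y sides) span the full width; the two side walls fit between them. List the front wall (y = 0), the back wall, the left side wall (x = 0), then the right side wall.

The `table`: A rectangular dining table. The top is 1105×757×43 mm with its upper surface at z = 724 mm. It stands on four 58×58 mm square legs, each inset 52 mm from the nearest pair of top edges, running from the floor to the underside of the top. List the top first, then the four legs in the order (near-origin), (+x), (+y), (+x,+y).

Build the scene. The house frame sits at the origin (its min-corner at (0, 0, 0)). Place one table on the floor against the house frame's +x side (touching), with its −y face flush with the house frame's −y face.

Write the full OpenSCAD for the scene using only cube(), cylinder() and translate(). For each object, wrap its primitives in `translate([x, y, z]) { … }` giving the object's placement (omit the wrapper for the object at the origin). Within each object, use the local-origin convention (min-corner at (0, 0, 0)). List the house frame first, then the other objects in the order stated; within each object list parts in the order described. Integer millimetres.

cube([4090, 90, 2330]);
translate([0, 4120, 0]) cube([4090, 90, 2330]);
translate([0, 90, 0]) cube([90, 4030, 2330]);
translate([4000, 90, 0]) cube([90, 4030, 2330]);
translate([4090, 0, 0]) {
  translate([0, 0, 681]) cube([1105, 757, 43]);
  translate([52, 52, 0]) cube([58, 58, 681]);
  translate([995, 52, 0]) cube([58, 58, 681]);
  translate([52, 647, 0]) cube([58, 58, 681]);
  translate([995, 647, 0]) cube([58, 58, 681]);
}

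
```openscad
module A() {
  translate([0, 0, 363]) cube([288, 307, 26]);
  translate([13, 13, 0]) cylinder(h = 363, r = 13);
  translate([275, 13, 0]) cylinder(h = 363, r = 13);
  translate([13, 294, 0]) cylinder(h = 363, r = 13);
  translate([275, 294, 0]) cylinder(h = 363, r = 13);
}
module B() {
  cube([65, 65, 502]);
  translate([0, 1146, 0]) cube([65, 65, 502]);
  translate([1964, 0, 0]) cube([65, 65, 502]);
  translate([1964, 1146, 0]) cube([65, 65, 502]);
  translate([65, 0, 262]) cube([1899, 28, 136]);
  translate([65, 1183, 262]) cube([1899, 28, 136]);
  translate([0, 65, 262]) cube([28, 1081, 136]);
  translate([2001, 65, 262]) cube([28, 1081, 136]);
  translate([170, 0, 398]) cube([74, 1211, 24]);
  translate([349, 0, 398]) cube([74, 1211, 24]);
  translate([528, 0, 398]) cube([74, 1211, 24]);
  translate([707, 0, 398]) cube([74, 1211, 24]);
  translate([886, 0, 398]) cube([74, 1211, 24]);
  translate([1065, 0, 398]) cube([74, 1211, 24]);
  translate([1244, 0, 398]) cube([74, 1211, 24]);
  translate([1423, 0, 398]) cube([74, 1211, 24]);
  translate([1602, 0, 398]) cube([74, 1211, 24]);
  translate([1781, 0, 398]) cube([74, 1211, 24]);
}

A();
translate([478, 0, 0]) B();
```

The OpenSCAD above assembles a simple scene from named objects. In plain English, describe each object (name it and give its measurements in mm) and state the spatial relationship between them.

A is a simple wooden stool: a rectangular seat 288 mm (x) by 307 mm (y), 26 mm thick, top face at z = 389 mm, on four round legs, each 26 mm in diameter. The legs rest on z = 0, each leg's axis is inset half a diameter from the nearest pair of seat edges (so the leg's bounding box is flush with the corner).

B is a bed frame 2029 mm long (x) by 1211 mm wide (y). Four 65×65 mm corner posts, 502 mm tall, at the corners of the footprint. Four rails of 28 mm thickness and 136 mm height run between adjacent posts with their undersides at z = 262 mm, their outer faces flush with the outside of the frame (the two x-running rails run between the posts' inner faces; the two y-running rails run between the posts' inner faces). 10 slats, each 74 mm wide (x) and 24 mm thick, lie across the top of the two x-running rails, running the full 1211 mm width of the frame in y; the slats are evenly spaced along x between the inner faces of the end posts with equal gaps (rounded down to the nearest mm) at the −x end and between each pair — any rounding remainder accumulates at the +x end.

The bed frame is on the floor beside the stool on its +x side.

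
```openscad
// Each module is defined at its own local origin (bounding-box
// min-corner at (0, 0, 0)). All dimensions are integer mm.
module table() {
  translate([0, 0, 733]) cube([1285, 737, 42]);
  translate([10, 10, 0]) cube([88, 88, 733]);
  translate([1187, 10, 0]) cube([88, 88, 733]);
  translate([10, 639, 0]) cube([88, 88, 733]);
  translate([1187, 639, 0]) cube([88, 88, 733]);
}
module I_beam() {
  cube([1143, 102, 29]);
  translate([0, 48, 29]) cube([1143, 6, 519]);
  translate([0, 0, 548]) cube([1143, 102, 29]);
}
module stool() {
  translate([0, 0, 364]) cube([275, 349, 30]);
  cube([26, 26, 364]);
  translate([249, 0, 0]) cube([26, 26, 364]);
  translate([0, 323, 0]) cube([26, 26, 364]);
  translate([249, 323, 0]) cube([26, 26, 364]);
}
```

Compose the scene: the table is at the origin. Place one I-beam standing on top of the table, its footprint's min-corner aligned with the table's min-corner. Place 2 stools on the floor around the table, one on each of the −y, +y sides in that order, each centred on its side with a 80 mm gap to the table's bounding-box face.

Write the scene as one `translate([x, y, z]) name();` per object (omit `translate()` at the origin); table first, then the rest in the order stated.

table();
translate([0, 0, 775]) I_beam();
translate([505, -429, 0]) stool();
translate([505, 817, 0]) stool();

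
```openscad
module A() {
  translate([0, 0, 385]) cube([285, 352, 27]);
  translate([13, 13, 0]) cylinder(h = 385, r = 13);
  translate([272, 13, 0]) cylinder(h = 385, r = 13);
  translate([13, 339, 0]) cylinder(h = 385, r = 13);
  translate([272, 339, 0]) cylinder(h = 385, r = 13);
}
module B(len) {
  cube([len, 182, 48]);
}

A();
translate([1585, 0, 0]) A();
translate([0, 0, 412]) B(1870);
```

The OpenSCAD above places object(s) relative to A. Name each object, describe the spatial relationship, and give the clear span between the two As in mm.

A is a stool. B is a beam. A beam spans the tops of two stools. The clear span between the two stools is 1300 mm.

Second stool starts at x = 1585; first ends at x = 285; clear span = 1585 − 285 = 1300 mm.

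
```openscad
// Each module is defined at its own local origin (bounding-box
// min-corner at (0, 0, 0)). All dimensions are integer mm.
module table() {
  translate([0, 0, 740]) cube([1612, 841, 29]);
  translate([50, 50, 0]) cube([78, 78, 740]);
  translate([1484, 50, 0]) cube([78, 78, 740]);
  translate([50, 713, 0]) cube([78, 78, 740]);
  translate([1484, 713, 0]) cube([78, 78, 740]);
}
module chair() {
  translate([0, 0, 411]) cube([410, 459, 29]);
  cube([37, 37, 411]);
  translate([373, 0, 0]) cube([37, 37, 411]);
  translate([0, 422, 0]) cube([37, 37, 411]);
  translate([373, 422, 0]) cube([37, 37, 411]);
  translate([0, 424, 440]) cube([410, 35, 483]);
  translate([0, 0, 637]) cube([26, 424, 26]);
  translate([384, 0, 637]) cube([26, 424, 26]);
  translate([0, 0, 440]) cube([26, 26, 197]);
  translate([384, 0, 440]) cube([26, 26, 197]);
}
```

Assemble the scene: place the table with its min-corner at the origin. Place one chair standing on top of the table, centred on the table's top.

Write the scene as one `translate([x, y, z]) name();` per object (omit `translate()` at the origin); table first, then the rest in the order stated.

table();
translate([601, 191, 769]) chair();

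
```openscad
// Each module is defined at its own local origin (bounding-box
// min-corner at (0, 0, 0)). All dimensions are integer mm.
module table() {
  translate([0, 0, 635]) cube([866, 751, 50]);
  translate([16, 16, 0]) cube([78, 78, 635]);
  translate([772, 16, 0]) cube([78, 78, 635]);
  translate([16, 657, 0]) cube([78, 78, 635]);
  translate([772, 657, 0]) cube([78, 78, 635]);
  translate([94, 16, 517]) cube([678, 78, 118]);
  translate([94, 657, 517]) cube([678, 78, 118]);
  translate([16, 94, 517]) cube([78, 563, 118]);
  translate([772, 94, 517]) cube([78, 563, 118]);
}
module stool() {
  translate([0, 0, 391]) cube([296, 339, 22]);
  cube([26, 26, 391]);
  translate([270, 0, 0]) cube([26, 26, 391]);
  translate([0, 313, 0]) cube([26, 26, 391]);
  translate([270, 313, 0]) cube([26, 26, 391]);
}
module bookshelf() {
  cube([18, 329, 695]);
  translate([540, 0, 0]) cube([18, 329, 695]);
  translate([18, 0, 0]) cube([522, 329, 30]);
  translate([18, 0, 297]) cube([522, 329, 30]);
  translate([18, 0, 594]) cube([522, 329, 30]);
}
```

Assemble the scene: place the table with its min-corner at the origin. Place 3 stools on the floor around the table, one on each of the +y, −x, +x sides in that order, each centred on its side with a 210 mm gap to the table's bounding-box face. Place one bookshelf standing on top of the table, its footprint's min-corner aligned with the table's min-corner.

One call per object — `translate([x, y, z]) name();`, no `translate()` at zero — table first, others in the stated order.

table();
translate([285, 961, 0]) stool();
translate([-506, 206, 0]) stool();
translate([1076, 206, 0]) stool();
translate([0, 0, 685]) bookshelf();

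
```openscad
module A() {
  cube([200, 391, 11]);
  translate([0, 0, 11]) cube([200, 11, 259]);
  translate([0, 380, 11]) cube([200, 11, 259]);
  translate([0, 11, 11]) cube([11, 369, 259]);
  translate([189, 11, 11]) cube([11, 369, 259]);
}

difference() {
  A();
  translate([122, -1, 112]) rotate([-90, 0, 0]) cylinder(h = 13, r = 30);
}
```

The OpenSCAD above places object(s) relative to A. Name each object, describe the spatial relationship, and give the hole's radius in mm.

A is an open box. The open box has a circular hole through its front wall. The hole's radius is 30 mm.

The subtracted cylinder has r = 30 mm.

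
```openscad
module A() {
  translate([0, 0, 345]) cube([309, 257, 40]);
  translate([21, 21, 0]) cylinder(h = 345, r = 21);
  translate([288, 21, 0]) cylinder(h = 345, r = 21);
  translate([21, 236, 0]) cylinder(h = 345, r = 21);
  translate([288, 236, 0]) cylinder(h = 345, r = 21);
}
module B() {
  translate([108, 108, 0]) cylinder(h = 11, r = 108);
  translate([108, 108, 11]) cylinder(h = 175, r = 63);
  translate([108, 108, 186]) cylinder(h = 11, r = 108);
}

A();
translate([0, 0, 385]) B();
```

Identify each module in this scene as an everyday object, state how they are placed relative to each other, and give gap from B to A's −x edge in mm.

A is a stool. B is a spool. The spool is on top of the stool. The gap from the spool to the stool's −x edge is 0 mm.

The spool's min-x is at 0; the stool's min-x is 0; gap = 0 mm.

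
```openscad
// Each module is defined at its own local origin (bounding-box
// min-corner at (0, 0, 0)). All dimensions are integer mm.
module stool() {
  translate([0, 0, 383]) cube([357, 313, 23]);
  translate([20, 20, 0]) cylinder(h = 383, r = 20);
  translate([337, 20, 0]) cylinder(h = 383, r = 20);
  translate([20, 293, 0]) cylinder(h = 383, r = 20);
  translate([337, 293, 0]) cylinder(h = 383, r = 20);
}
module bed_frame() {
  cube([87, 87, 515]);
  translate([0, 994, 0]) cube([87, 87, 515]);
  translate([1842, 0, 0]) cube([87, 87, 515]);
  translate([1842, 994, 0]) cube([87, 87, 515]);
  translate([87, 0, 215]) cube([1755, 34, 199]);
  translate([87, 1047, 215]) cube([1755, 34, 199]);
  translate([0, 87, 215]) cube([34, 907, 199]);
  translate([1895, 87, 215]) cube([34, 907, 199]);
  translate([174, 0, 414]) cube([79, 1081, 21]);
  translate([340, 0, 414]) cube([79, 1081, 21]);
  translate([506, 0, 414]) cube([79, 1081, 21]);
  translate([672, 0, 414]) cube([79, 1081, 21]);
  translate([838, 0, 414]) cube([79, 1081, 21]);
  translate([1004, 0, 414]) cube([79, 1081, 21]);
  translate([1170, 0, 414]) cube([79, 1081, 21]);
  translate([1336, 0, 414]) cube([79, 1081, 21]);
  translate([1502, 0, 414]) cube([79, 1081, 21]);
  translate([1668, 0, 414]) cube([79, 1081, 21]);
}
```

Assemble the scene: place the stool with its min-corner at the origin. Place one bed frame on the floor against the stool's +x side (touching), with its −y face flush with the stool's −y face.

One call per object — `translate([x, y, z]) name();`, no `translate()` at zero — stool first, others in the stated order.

stool();
translate([357, 0, 0]) bed_frame();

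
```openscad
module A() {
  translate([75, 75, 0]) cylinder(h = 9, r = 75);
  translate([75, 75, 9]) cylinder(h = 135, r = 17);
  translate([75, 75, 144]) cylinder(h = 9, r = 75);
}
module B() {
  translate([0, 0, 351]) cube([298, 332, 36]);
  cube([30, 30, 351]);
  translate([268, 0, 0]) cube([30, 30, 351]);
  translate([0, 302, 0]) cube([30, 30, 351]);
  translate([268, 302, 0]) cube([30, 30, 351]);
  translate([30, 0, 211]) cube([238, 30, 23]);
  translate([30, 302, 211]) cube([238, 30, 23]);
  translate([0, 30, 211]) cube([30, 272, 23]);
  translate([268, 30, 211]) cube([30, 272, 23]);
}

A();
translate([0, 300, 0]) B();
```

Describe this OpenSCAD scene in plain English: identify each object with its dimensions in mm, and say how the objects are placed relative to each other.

A is a spool: two coaxial disc flanges of radius 75 mm and thickness 9 mm, joined by a core cylinder of radius 17 mm and height 135 mm. The lower flange rests on z = 0 and the three cylinders share a vertical axis.

B is a simple wooden stool: a rectangular seat 298 mm (x) by 332 mm (y), 36 mm thick, top face at z = 387 mm, on four square legs, each 30×30 mm in cross-section. The legs rest on z = 0, each flush with a corner of the seat. Four stretchers, 30 mm wide and 23 mm tall, connect adjacent legs with their undersides at z = 211 mm, each running between the inner faces of the legs it joins and aligned with the legs' outer faces on the other axis.

The stool is on the floor beside the spool on its +y side.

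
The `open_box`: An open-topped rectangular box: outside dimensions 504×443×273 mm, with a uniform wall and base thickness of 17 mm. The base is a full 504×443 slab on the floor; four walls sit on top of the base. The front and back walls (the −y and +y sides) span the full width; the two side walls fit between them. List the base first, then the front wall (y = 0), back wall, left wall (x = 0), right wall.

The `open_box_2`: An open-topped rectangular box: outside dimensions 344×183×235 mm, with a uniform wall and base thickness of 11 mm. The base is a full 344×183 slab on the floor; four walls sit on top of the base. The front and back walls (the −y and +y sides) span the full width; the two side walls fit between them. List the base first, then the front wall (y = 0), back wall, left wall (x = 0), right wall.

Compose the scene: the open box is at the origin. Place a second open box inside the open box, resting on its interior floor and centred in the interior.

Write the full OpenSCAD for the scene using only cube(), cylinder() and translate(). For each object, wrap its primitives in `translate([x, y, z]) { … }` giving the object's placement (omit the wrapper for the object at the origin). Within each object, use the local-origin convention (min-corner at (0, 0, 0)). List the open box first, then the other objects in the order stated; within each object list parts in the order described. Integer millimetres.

cube([504, 443, 17]);
translate([0, 0, 17]) cube([504, 17, 256]);
translate([0, 426, 17]) cube([504, 17, 256]);
translate([0, 17, 17]) cube([17, 409, 256]);
translate([487, 17, 17]) cube([17, 409, 256]);
translate([80, 130, 17]) {
  cube([344, 183, 11]);
  translate([0, 0, 11]) cube([344, 11, 224]);
  translate([0, 172, 11]) cube([344, 11, 224]);
  translate([0, 11, 11]) cube([11, 161, 224]);
  translate([333, 11, 11]) cube([11, 161, 224]);
}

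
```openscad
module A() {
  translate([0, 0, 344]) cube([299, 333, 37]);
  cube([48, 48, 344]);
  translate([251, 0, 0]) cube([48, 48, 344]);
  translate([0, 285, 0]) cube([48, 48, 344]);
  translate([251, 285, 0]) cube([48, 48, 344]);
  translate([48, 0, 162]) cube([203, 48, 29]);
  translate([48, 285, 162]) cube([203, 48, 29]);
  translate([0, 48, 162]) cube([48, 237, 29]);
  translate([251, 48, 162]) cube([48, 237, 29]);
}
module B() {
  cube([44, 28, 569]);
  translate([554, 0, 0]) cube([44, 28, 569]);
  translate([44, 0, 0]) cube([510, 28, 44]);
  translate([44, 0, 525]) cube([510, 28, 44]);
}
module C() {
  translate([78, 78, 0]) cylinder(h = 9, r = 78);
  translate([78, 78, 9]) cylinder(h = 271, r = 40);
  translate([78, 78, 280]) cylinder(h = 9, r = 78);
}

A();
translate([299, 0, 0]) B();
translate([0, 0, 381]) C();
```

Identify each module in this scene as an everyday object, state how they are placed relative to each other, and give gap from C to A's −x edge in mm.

A is a stool. B is a picture frame. C is a spool. The picture frame is against the stool's +x side, with their −y faces flush. The spool is on top of the stool. The gap from the spool to the stool's −x edge is 0 mm.

The spool's min-x is at 0; the stool's min-x is 0; gap = 0 mm.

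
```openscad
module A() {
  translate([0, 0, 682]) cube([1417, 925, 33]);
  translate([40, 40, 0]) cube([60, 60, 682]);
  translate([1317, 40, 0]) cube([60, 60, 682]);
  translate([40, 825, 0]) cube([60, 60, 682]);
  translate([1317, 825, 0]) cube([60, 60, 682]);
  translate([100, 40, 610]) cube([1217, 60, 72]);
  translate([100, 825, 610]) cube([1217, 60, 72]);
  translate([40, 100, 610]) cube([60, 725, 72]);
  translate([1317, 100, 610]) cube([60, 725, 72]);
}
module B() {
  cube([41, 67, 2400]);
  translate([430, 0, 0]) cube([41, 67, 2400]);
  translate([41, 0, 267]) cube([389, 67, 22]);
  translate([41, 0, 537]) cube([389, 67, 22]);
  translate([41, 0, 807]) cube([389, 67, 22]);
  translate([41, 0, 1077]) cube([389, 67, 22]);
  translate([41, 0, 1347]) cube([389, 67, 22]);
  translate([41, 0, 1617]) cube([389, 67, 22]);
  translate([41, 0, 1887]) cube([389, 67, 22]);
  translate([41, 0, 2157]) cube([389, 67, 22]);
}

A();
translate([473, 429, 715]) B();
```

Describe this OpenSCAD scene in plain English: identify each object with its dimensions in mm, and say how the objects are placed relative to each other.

A is a table with a 1417×925 mm rectangular top, 33 mm thick, top surface at z = 715 mm, supported by four 60×60 mm square legs, each inset 40 mm from the nearest pair of top edges, running from the floor. Four apron rails, 60 mm thick and 72 mm tall, run between adjacent legs with their top edges flush with the underside of the top and their outer faces flush with the legs' outer faces.

B is a straight ladder. Two 41×67 mm vertical rails, 2400 mm tall, stand 471 mm apart (outside-to-outside) with their front faces coplanar on the −y side. 8 rungs, each 67 mm deep and 22 mm tall, span between the inner faces of the rails, front faces flush with the rails. The lowest rung's underside is at z = 267 mm and rungs are spaced 270 mm apart (underside to underside).

The ladder is on top of the table, centred.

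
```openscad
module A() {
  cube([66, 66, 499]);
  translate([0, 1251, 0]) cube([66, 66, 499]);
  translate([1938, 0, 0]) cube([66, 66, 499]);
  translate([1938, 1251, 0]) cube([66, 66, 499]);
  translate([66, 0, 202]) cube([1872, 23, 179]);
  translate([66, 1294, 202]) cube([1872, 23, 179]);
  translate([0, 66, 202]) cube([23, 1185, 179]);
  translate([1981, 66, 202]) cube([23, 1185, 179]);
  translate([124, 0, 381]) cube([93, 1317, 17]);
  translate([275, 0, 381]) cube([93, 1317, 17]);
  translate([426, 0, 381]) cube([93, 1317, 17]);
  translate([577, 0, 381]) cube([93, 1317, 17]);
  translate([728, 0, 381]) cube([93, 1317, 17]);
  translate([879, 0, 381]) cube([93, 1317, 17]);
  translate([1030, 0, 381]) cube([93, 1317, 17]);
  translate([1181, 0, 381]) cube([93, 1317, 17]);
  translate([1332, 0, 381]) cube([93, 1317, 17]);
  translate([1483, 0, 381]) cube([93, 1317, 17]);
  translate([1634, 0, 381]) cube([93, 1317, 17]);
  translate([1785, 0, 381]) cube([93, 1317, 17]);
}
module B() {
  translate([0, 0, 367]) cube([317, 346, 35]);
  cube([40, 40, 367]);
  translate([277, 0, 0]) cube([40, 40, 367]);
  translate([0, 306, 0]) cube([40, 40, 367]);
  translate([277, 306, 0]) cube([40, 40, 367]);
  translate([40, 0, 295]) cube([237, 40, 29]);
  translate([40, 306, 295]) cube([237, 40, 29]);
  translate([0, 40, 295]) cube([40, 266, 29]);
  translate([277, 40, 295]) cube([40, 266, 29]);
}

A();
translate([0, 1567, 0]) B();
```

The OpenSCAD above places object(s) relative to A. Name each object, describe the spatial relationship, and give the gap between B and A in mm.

A is a bed frame. B is a stool. The stool is on the floor beside the bed frame on its +y side. The gap between the stool and the bed frame is 250 mm.

The stool's nearest face is 250 mm from the bed frame's +y face.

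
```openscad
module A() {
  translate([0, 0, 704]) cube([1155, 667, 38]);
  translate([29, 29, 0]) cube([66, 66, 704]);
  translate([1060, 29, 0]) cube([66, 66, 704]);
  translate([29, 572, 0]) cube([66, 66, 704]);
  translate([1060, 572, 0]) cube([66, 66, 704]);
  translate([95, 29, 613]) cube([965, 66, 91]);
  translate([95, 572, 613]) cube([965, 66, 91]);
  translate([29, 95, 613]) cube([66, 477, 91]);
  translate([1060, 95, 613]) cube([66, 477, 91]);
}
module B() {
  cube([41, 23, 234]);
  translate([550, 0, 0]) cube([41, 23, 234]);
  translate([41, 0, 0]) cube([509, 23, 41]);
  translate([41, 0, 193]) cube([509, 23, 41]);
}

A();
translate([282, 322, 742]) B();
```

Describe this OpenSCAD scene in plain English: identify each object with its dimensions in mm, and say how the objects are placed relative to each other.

A is a table with a 1155×667 mm rectangular top, 38 mm thick, top surface at z = 742 mm, supported by four 66×66 mm square legs, each inset 29 mm from the nearest pair of top edges, running from the floor. Four apron rails, 66 mm thick and 91 mm tall, run between adjacent legs with their top edges flush with the underside of the top and their outer faces flush with the legs' outer faces.

B is a rectangular picture frame lying in the x–z plane (depth along y). The opening is 509 mm wide (x) by 152 mm tall (z), surrounded by a border 41 mm wide on all four sides. The frame is 23 mm deep and is made of two full-height vertical stiles with two horizontal rails fitted between them.

The picture frame is on top of the table, centred.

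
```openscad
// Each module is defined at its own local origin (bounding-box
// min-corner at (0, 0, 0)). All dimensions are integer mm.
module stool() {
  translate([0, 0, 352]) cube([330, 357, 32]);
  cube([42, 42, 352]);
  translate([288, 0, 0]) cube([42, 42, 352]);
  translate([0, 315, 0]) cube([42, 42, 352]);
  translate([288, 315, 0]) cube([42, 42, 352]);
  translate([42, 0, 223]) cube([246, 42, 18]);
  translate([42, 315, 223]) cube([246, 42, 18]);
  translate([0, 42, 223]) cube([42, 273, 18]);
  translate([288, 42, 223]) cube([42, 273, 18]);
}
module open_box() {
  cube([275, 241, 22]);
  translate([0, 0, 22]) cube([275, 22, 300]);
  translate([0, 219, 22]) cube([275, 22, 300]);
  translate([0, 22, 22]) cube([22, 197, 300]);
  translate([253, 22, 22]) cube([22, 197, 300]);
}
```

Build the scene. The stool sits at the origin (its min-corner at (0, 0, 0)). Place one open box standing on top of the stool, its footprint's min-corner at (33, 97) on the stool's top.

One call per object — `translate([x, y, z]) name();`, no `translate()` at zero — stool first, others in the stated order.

stool();
translate([33, 97, 384]) open_box();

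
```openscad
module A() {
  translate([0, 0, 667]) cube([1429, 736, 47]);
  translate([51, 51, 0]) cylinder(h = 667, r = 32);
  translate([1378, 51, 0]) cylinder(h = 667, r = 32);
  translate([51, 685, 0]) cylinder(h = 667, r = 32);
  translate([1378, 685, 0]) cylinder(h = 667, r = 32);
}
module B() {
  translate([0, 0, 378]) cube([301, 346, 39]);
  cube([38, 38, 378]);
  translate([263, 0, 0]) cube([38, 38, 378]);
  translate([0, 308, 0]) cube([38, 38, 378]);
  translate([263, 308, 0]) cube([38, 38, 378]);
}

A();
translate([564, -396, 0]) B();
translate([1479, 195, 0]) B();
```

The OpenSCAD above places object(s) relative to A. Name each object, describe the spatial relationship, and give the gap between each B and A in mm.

A is a table. B is a stool. Two stools sit around the table at the −y, +x sides. The gap between each stool and the table is 50 mm.

Each stool's nearest face is 50 mm from the table's bounding box.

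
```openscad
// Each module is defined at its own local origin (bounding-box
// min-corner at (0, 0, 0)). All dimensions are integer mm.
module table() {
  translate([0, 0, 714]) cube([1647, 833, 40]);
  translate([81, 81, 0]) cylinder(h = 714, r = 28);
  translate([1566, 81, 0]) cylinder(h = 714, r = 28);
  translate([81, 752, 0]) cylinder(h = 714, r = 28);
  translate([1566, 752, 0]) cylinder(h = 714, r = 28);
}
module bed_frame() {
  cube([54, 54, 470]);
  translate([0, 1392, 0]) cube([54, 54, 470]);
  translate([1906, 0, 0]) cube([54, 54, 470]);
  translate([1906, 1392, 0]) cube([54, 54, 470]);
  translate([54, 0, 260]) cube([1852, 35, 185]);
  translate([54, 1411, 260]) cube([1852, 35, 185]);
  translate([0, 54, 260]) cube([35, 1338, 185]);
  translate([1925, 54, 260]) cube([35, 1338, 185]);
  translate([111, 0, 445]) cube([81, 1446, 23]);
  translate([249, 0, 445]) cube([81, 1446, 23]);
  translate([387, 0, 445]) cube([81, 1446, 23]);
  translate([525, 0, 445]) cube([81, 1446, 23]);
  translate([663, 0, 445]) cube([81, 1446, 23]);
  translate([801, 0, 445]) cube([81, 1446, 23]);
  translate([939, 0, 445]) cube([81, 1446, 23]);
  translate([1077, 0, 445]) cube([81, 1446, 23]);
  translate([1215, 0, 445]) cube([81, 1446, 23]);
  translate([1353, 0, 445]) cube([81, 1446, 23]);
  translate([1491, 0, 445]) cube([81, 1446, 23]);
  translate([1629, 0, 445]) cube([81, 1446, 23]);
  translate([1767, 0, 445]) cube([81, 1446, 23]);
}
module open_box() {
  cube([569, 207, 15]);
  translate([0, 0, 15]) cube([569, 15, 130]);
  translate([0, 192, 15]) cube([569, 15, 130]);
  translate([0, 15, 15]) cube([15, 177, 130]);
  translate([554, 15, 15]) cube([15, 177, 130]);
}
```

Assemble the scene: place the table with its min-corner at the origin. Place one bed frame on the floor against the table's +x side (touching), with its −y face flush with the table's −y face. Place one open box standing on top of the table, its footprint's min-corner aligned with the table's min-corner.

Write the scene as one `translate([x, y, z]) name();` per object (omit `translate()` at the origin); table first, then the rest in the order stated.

table();
translate([1647, 0, 0]) bed_frame();
translate([0, 0, 754]) open_box();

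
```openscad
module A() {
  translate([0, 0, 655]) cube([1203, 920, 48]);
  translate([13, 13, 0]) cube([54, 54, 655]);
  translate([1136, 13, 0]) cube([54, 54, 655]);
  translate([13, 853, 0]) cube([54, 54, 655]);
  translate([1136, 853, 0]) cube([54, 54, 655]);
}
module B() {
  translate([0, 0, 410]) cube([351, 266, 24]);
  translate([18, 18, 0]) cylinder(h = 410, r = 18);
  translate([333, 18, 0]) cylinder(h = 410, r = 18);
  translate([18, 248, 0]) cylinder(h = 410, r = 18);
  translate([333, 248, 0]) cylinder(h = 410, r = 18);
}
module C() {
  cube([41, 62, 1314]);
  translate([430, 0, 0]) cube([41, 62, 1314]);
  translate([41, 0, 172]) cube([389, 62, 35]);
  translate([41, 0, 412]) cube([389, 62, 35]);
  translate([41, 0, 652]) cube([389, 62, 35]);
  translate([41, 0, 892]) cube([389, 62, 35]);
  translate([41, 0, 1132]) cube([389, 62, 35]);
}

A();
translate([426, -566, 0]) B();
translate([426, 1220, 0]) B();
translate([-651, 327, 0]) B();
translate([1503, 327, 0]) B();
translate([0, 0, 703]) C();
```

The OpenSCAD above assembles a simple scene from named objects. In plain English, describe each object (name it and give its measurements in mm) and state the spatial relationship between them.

A is a table: top 1203 mm (x) × 920 mm (y), 48 mm thick, upper face at z = 703 mm, on four 54×54 mm square legs, each inset 13 mm from the nearest pair of top edges, running from z = 0 to the bottom of the top.

B is a four-legged stool. The seat is 351×266 mm, 24 mm thick, top at z = 434 mm. It stands on four round legs, each 36 mm in diameter, from z = 0 to the seat underside, each leg's axis is inset half a diameter from the nearest pair of seat edges (so the leg's bounding box is flush with the corner).

C is a wooden ladder with two side rails of 41×62 mm section and 1314 mm height, set 471 mm apart overall. Between them run 5 rectangular rungs (62 mm deep, 35 mm thick), front faces flush with the rails' −y face. The bottom of the first rung is 172 mm above the floor and each subsequent rung is 240 mm higher than the one below.

Four stools sit around the table at the −y, +y, −x, +x sides. The ladder is on top of the table.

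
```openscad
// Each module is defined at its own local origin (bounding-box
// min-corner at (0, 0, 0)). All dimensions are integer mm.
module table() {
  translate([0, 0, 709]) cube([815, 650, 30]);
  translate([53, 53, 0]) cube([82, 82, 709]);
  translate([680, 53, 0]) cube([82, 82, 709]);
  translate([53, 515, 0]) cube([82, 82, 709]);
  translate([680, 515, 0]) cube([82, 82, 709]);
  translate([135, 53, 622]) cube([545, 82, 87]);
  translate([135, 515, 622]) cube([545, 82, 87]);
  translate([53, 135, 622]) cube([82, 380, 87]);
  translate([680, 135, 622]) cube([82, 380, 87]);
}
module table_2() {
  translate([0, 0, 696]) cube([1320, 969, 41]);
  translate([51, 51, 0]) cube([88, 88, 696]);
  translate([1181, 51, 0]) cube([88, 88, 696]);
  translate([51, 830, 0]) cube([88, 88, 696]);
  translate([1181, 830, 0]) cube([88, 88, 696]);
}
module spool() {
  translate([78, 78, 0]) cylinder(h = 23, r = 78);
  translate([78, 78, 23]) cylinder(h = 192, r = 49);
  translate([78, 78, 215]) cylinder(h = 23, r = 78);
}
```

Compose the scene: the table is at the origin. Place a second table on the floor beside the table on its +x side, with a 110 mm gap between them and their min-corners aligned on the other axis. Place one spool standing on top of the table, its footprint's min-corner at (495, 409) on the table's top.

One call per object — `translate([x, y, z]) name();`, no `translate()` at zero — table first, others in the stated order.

table();
translate([925, 0, 0]) table_2();
translate([495, 409, 739]) spool();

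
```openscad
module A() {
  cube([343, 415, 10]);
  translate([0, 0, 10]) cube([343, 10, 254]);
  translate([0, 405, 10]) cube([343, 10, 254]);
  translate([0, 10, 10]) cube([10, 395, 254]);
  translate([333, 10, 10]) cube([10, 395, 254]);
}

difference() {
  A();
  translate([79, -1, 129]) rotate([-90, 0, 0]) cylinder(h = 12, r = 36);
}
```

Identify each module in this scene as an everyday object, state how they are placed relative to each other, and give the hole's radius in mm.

The subtracted cylinder has r = 36 mm.

A is an open box. The open box has a circular hole through its front wall. The hole's radius is 36 mm.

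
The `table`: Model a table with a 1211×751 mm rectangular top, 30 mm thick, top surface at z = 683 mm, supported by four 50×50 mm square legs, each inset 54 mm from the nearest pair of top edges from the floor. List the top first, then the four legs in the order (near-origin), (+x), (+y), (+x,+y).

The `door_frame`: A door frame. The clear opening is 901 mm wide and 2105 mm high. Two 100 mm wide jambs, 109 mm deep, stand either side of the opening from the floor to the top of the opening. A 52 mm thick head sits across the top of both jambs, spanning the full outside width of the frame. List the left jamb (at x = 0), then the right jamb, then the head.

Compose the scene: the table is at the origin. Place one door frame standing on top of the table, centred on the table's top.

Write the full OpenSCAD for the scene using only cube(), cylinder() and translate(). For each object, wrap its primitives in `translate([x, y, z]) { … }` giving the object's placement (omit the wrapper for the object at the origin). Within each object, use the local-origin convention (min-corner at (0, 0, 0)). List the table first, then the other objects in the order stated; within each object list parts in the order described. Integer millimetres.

translate([0, 0, 653]) cube([1211, 751, 30]);
translate([54, 54, 0]) cube([50, 50, 653]);
translate([1107, 54, 0]) cube([50, 50, 653]);
translate([54, 647, 0]) cube([50, 50, 653]);
translate([1107, 647, 0]) cube([50, 50, 653]);
translate([55, 321, 683]) {
  cube([100, 109, 2105]);
  translate([1001, 0, 0]) cube([100, 109, 2105]);
  translate([0, 0, 2105]) cube([1101, 109, 52]);
}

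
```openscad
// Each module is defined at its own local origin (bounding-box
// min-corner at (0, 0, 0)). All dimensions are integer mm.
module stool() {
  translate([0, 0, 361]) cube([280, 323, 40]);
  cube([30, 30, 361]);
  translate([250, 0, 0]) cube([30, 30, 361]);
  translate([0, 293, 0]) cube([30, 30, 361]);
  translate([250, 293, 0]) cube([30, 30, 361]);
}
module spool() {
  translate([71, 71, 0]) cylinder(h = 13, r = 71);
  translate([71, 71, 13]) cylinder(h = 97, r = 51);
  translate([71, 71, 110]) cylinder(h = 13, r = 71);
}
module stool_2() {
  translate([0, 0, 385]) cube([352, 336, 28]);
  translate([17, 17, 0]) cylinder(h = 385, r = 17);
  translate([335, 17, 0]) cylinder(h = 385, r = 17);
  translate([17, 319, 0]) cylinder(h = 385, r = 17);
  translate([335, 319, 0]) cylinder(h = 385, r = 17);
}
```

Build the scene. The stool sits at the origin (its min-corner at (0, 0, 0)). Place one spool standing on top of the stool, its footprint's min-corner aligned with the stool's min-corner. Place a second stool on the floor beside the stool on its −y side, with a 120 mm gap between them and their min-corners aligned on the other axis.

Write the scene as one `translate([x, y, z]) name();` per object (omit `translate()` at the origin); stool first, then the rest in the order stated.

stool();
translate([0, 0, 401]) spool();
translate([0, -456, 0]) stool_2();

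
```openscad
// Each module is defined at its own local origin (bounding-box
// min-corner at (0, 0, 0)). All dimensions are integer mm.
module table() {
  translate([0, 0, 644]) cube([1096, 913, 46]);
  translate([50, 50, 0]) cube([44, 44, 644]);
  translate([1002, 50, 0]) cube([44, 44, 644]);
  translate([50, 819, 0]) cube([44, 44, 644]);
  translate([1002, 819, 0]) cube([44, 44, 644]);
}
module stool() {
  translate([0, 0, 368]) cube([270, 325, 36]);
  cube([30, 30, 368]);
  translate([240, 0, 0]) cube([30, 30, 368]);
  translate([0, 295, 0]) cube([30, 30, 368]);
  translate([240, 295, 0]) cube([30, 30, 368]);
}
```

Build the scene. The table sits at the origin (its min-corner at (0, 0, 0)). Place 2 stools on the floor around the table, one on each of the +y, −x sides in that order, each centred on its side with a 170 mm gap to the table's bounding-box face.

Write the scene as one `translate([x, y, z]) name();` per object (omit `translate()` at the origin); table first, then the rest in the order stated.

table();
translate([413, 1083, 0]) stool();
translate([-440, 294, 0]) stool();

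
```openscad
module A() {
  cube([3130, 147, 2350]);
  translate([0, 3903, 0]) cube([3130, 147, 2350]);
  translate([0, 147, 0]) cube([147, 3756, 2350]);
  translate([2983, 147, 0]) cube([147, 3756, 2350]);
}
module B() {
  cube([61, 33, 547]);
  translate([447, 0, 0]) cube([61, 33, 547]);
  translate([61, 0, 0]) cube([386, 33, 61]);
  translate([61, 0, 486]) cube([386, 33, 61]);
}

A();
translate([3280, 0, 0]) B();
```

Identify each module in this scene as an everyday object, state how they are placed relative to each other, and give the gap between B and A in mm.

The picture frame's nearest face is 150 mm from the house frame's +x face.

A is a house frame. B is a picture frame. The picture frame is on the floor beside the house frame on its +x side. The gap between the picture frame and the house frame is 150 mm.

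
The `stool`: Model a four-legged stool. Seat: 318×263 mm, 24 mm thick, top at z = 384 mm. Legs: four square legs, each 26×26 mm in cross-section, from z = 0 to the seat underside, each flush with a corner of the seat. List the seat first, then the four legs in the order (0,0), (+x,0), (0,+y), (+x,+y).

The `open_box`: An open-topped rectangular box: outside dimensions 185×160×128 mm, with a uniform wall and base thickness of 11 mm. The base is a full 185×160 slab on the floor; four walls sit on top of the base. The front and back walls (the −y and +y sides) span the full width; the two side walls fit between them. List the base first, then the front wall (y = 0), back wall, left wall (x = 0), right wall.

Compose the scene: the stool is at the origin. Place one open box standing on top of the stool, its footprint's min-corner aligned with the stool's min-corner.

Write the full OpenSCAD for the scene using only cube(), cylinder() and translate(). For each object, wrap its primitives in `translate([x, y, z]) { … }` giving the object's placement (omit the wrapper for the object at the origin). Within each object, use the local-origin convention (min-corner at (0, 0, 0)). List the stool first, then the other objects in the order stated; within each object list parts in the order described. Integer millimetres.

translate([0, 0, 360]) cube([318, 263, 24]);
cube([26, 26, 360]);
translate([292, 0, 0]) cube([26, 26, 360]);
translate([0, 237, 0]) cube([26, 26, 360]);
translate([292, 237, 0]) cube([26, 26, 360]);
translate([0, 0, 384]) {
  cube([185, 160, 11]);
  translate([0, 0, 11]) cube([185, 11, 117]);
  translate([0, 149, 11]) cube([185, 11, 117]);
  translate([0, 11, 11]) cube([11, 138, 117]);
  translate([174, 11, 11]) cube([11, 138, 117]);
}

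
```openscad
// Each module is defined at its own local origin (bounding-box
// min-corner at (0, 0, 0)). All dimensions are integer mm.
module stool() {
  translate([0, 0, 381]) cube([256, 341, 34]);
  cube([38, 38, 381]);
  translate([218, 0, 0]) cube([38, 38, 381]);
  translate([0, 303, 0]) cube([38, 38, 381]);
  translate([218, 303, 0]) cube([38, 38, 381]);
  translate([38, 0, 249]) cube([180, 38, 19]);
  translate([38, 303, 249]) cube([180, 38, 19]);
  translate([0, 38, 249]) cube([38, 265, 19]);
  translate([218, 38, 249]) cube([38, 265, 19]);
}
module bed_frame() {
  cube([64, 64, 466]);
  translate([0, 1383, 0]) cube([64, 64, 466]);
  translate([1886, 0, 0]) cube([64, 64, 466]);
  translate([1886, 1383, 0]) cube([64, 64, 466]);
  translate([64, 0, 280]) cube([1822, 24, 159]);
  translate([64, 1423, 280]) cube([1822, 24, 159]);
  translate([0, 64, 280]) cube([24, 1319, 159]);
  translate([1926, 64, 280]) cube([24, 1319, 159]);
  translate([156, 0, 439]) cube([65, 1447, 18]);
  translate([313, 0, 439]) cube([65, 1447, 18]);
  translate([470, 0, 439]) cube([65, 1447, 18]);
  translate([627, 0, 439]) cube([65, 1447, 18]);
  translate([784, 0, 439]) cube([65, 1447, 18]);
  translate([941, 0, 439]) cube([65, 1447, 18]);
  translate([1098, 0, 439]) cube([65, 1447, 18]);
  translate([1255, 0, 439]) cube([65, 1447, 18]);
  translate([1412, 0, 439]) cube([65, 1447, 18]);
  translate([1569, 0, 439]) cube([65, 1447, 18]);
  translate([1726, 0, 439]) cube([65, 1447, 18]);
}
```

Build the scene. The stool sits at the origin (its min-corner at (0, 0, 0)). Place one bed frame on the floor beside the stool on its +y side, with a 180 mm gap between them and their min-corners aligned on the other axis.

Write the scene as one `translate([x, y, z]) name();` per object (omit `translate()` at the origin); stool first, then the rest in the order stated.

stool();
translate([0, 521, 0]) bed_frame();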